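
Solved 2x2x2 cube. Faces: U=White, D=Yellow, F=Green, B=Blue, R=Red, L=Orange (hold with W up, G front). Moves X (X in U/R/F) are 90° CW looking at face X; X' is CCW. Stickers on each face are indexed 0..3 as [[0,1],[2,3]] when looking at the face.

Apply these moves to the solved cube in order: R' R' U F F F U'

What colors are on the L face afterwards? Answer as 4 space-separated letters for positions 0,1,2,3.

Answer: O O O Y

Derivation:
After move 1 (R'): R=RRRR U=WBWB F=GWGW D=YGYG B=YBYB
After move 2 (R'): R=RRRR U=WYWY F=GBGB D=YWYW B=GBGB
After move 3 (U): U=WWYY F=RRGB R=GBRR B=OOGB L=GBOO
After move 4 (F): F=GRBR U=WWOB R=YBYR D=RGYW L=GYOW
After move 5 (F): F=BGRR U=WWWY R=OBBR D=YYYW L=GROG
After move 6 (F): F=RBRG U=WWGR R=WBYR D=BOYW L=GYOY
After move 7 (U'): U=WRWG F=GYRG R=RBYR B=WBGB L=OOOY
Query: L face = OOOY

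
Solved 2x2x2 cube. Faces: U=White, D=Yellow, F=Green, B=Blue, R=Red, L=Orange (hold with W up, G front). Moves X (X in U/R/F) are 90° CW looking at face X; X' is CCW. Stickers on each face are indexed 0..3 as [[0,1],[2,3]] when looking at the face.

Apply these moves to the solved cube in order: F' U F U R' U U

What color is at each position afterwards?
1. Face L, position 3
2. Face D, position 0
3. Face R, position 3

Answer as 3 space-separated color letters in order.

Answer: O Y W

Derivation:
After move 1 (F'): F=GGGG U=WWRR R=YRYR D=OOYY L=OWOW
After move 2 (U): U=RWRW F=YRGG R=BBYR B=OWBB L=GGOW
After move 3 (F): F=GYGR U=RWWG R=RBWR D=YBYY L=GOOO
After move 4 (U): U=WRGW F=RBGR R=OWWR B=GOBB L=GYOO
After move 5 (R'): R=WROW U=WBGG F=RRGW D=YBYR B=YOBB
After move 6 (U): U=GWGB F=WRGW R=YOOW B=GYBB L=RROO
After move 7 (U): U=GGBW F=YOGW R=GYOW B=RRBB L=WROO
Query 1: L[3] = O
Query 2: D[0] = Y
Query 3: R[3] = W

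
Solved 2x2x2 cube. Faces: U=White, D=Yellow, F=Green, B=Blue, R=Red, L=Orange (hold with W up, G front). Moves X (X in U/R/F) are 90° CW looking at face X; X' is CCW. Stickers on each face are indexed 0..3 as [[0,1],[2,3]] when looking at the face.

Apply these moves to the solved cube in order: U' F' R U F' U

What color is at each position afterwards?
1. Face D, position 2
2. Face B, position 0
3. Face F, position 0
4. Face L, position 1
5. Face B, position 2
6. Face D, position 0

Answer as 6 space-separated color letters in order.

Answer: Y O B Y W O

Derivation:
After move 1 (U'): U=WWWW F=OOGG R=GGRR B=RRBB L=BBOO
After move 2 (F'): F=OGOG U=WWGR R=YGYR D=BOYY L=BWOW
After move 3 (R): R=YYRG U=WGGG F=OOOY D=BBYR B=RRWB
After move 4 (U): U=GWGG F=YYOY R=RRRG B=BWWB L=OOOW
After move 5 (F'): F=YYYO U=GWRR R=BRBG D=OWYR L=OGOG
After move 6 (U): U=RGRW F=BRYO R=BWBG B=OGWB L=YYOG
Query 1: D[2] = Y
Query 2: B[0] = O
Query 3: F[0] = B
Query 4: L[1] = Y
Query 5: B[2] = W
Query 6: D[0] = O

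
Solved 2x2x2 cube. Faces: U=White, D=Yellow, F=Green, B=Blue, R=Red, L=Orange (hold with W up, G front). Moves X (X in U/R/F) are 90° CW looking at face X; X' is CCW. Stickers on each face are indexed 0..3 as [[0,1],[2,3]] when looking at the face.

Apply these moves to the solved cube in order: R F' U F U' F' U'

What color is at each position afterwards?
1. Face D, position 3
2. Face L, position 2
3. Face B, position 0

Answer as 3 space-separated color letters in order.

After move 1 (R): R=RRRR U=WGWG F=GYGY D=YBYB B=WBWB
After move 2 (F'): F=YYGG U=WGRR R=BRYR D=OOYB L=OGOW
After move 3 (U): U=RWRG F=BRGG R=WBYR B=OGWB L=YYOW
After move 4 (F): F=GBGR U=RWWY R=RBGR D=YWYB L=YOOO
After move 5 (U'): U=WYRW F=YOGR R=GBGR B=RBWB L=OGOO
After move 6 (F'): F=ORYG U=WYGG R=WBYR D=GOYB L=OWOR
After move 7 (U'): U=YGWG F=OWYG R=ORYR B=WBWB L=RBOR
Query 1: D[3] = B
Query 2: L[2] = O
Query 3: B[0] = W

Answer: B O W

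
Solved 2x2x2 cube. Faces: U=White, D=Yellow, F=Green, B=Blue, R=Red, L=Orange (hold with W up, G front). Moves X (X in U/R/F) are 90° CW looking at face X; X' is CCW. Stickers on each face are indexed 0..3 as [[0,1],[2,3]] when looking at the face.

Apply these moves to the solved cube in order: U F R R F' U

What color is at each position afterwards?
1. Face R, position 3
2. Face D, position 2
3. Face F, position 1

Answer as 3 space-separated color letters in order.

After move 1 (U): U=WWWW F=RRGG R=BBRR B=OOBB L=GGOO
After move 2 (F): F=GRGR U=WWOG R=WBWR D=RBYY L=GYOY
After move 3 (R): R=WWRB U=WROR F=GBGY D=RBYO B=GOWB
After move 4 (R): R=RWBW U=WBOY F=GBGO D=RWYG B=RORB
After move 5 (F'): F=BOGG U=WBRB R=WWRW D=YYYG L=GYOO
After move 6 (U): U=RWBB F=WWGG R=RORW B=GYRB L=BOOO
Query 1: R[3] = W
Query 2: D[2] = Y
Query 3: F[1] = W

Answer: W Y W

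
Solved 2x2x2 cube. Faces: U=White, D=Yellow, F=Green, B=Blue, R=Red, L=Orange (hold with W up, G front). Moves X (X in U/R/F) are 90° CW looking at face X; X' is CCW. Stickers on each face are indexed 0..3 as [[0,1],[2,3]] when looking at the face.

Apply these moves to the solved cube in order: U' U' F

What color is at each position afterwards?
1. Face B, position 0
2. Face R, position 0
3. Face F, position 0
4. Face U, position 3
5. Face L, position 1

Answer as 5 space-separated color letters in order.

After move 1 (U'): U=WWWW F=OOGG R=GGRR B=RRBB L=BBOO
After move 2 (U'): U=WWWW F=BBGG R=OORR B=GGBB L=RROO
After move 3 (F): F=GBGB U=WWOR R=WOWR D=ROYY L=RYOY
Query 1: B[0] = G
Query 2: R[0] = W
Query 3: F[0] = G
Query 4: U[3] = R
Query 5: L[1] = Y

Answer: G W G R Y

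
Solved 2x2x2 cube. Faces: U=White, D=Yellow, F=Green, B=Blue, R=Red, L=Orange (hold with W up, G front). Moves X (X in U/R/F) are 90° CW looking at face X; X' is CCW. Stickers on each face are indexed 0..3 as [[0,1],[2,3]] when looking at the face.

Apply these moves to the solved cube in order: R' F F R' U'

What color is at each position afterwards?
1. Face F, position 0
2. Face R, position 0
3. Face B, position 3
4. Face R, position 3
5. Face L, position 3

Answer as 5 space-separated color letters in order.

Answer: O W B O R

Derivation:
After move 1 (R'): R=RRRR U=WBWB F=GWGW D=YGYG B=YBYB
After move 2 (F): F=GGWW U=WBOO R=WRBR D=RRYG L=OYOG
After move 3 (F): F=WGWG U=WBGY R=OROR D=BWYG L=OROR
After move 4 (R'): R=RROO U=WYGY F=WBWY D=BGYG B=GBWB
After move 5 (U'): U=YYWG F=ORWY R=WBOO B=RRWB L=GBOR
Query 1: F[0] = O
Query 2: R[0] = W
Query 3: B[3] = B
Query 4: R[3] = O
Query 5: L[3] = R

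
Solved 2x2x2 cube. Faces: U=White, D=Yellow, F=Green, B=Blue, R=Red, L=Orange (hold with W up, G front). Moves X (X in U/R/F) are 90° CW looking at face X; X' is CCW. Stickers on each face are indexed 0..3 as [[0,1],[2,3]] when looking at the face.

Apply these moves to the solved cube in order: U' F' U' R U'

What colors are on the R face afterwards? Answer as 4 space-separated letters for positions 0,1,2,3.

Answer: B O R G

Derivation:
After move 1 (U'): U=WWWW F=OOGG R=GGRR B=RRBB L=BBOO
After move 2 (F'): F=OGOG U=WWGR R=YGYR D=BOYY L=BWOW
After move 3 (U'): U=WRWG F=BWOG R=OGYR B=YGBB L=RROW
After move 4 (R): R=YORG U=WWWG F=BOOY D=BBYY B=GGRB
After move 5 (U'): U=WGWW F=RROY R=BORG B=YORB L=GGOW
Query: R face = BORG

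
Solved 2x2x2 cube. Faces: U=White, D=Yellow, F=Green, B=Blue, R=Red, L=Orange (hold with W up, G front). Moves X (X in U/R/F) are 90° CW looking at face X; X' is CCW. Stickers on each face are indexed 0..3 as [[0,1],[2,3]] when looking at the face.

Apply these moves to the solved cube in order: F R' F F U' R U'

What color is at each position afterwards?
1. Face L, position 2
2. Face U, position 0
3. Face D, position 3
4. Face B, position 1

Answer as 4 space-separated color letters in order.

Answer: O W Y O

Derivation:
After move 1 (F): F=GGGG U=WWOO R=WRWR D=RRYY L=OYOY
After move 2 (R'): R=RRWW U=WBOB F=GWGO D=RGYG B=YBRB
After move 3 (F): F=GGOW U=WBYY R=ORBW D=WRYG L=OROG
After move 4 (F): F=OGWG U=WBGR R=YRYW D=BOYG L=OWOR
After move 5 (U'): U=BRWG F=OWWG R=OGYW B=YRRB L=YBOR
After move 6 (R): R=YOWG U=BWWG F=OOWG D=BRYY B=GRRB
After move 7 (U'): U=WGBW F=YBWG R=OOWG B=YORB L=GROR
Query 1: L[2] = O
Query 2: U[0] = W
Query 3: D[3] = Y
Query 4: B[1] = O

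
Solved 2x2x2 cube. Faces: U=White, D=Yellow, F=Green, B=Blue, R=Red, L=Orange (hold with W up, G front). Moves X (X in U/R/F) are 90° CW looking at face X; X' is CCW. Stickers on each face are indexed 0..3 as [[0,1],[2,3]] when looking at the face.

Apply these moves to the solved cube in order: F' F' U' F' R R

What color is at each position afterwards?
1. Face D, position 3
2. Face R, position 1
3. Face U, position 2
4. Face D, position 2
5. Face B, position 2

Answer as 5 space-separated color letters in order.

Answer: O W G Y G

Derivation:
After move 1 (F'): F=GGGG U=WWRR R=YRYR D=OOYY L=OWOW
After move 2 (F'): F=GGGG U=WWYY R=OROR D=WWYY L=OROR
After move 3 (U'): U=WYWY F=ORGG R=GGOR B=ORBB L=BBOR
After move 4 (F'): F=RGOG U=WYGO R=WGWR D=BRYY L=BYOW
After move 5 (R): R=WWRG U=WGGG F=RROY D=BBYO B=ORYB
After move 6 (R): R=RWGW U=WRGY F=RBOO D=BYYO B=GRGB
Query 1: D[3] = O
Query 2: R[1] = W
Query 3: U[2] = G
Query 4: D[2] = Y
Query 5: B[2] = G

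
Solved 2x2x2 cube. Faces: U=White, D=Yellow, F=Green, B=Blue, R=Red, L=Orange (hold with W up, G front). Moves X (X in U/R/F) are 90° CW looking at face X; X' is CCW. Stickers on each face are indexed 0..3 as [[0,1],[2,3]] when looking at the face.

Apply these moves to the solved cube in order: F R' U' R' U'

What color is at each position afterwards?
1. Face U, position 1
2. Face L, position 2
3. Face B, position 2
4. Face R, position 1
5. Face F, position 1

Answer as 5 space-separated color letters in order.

After move 1 (F): F=GGGG U=WWOO R=WRWR D=RRYY L=OYOY
After move 2 (R'): R=RRWW U=WBOB F=GWGO D=RGYG B=YBRB
After move 3 (U'): U=BBWO F=OYGO R=GWWW B=RRRB L=YBOY
After move 4 (R'): R=WWGW U=BRWR F=OBGO D=RYYO B=GRGB
After move 5 (U'): U=RRBW F=YBGO R=OBGW B=WWGB L=GROY
Query 1: U[1] = R
Query 2: L[2] = O
Query 3: B[2] = G
Query 4: R[1] = B
Query 5: F[1] = B

Answer: R O G B B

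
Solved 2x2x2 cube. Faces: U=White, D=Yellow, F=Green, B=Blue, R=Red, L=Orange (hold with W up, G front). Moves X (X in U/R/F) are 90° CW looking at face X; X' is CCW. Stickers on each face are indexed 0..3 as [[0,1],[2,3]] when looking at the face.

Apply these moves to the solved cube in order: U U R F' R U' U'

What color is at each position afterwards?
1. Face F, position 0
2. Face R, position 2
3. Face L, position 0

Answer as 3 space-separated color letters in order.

After move 1 (U): U=WWWW F=RRGG R=BBRR B=OOBB L=GGOO
After move 2 (U): U=WWWW F=BBGG R=OORR B=GGBB L=RROO
After move 3 (R): R=RORO U=WBWG F=BYGY D=YBYG B=WGWB
After move 4 (F'): F=YYBG U=WBRR R=BOYO D=ROYG L=RGOW
After move 5 (R): R=YBOO U=WYRG F=YOBG D=RWYW B=RGBB
After move 6 (U'): U=YGWR F=RGBG R=YOOO B=YBBB L=RGOW
After move 7 (U'): U=GRYW F=RGBG R=RGOO B=YOBB L=YBOW
Query 1: F[0] = R
Query 2: R[2] = O
Query 3: L[0] = Y

Answer: R O Y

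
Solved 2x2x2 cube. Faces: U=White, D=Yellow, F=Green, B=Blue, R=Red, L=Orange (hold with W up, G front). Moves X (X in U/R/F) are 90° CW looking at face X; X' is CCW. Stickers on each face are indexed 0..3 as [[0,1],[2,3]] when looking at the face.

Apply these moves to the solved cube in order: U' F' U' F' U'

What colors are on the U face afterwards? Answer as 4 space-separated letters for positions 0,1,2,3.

After move 1 (U'): U=WWWW F=OOGG R=GGRR B=RRBB L=BBOO
After move 2 (F'): F=OGOG U=WWGR R=YGYR D=BOYY L=BWOW
After move 3 (U'): U=WRWG F=BWOG R=OGYR B=YGBB L=RROW
After move 4 (F'): F=WGBO U=WROY R=OGBR D=RWYY L=RGOW
After move 5 (U'): U=RYWO F=RGBO R=WGBR B=OGBB L=YGOW
Query: U face = RYWO

Answer: R Y W O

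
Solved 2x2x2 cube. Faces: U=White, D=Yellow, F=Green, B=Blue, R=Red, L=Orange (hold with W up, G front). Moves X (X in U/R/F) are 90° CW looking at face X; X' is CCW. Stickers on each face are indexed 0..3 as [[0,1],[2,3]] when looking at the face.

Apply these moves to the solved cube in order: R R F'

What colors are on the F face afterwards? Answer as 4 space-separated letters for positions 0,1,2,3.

Answer: B B G G

Derivation:
After move 1 (R): R=RRRR U=WGWG F=GYGY D=YBYB B=WBWB
After move 2 (R): R=RRRR U=WYWY F=GBGB D=YWYW B=GBGB
After move 3 (F'): F=BBGG U=WYRR R=WRYR D=OOYW L=OYOW
Query: F face = BBGG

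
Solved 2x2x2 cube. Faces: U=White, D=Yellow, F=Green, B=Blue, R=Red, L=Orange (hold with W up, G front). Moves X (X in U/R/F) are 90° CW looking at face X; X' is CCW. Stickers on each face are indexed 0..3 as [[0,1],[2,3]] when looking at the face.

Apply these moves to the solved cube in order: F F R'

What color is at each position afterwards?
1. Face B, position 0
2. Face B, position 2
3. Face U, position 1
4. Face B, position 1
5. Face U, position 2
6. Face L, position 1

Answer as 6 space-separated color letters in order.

After move 1 (F): F=GGGG U=WWOO R=WRWR D=RRYY L=OYOY
After move 2 (F): F=GGGG U=WWYY R=OROR D=WWYY L=OROR
After move 3 (R'): R=RROO U=WBYB F=GWGY D=WGYG B=YBWB
Query 1: B[0] = Y
Query 2: B[2] = W
Query 3: U[1] = B
Query 4: B[1] = B
Query 5: U[2] = Y
Query 6: L[1] = R

Answer: Y W B B Y R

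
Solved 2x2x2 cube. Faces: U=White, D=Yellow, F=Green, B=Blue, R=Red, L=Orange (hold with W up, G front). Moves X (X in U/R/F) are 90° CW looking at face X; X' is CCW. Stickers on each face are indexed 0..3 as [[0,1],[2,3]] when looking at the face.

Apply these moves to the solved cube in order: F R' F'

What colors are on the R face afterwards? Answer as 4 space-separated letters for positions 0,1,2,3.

Answer: G R R W

Derivation:
After move 1 (F): F=GGGG U=WWOO R=WRWR D=RRYY L=OYOY
After move 2 (R'): R=RRWW U=WBOB F=GWGO D=RGYG B=YBRB
After move 3 (F'): F=WOGG U=WBRW R=GRRW D=YYYG L=OBOO
Query: R face = GRRW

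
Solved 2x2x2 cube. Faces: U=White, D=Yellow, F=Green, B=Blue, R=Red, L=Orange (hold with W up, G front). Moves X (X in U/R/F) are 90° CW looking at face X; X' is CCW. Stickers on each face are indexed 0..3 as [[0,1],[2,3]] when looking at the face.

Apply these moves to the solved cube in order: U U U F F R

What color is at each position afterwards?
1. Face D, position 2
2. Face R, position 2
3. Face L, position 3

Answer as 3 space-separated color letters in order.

Answer: Y R G

Derivation:
After move 1 (U): U=WWWW F=RRGG R=BBRR B=OOBB L=GGOO
After move 2 (U): U=WWWW F=BBGG R=OORR B=GGBB L=RROO
After move 3 (U): U=WWWW F=OOGG R=GGRR B=RRBB L=BBOO
After move 4 (F): F=GOGO U=WWOB R=WGWR D=RGYY L=BYOY
After move 5 (F): F=GGOO U=WWYY R=OGBR D=WWYY L=BROG
After move 6 (R): R=BORG U=WGYO F=GWOY D=WBYR B=YRWB
Query 1: D[2] = Y
Query 2: R[2] = R
Query 3: L[3] = G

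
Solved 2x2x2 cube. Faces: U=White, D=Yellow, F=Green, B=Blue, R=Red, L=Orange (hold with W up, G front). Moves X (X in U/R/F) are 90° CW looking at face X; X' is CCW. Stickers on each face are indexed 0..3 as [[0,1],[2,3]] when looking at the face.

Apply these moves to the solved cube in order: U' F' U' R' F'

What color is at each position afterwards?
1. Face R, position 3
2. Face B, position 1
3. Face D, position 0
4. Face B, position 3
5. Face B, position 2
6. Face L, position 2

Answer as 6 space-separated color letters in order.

Answer: Y G R B O O

Derivation:
After move 1 (U'): U=WWWW F=OOGG R=GGRR B=RRBB L=BBOO
After move 2 (F'): F=OGOG U=WWGR R=YGYR D=BOYY L=BWOW
After move 3 (U'): U=WRWG F=BWOG R=OGYR B=YGBB L=RROW
After move 4 (R'): R=GROY U=WBWY F=BROG D=BWYG B=YGOB
After move 5 (F'): F=RGBO U=WBGO R=WRBY D=RWYG L=RYOW
Query 1: R[3] = Y
Query 2: B[1] = G
Query 3: D[0] = R
Query 4: B[3] = B
Query 5: B[2] = O
Query 6: L[2] = O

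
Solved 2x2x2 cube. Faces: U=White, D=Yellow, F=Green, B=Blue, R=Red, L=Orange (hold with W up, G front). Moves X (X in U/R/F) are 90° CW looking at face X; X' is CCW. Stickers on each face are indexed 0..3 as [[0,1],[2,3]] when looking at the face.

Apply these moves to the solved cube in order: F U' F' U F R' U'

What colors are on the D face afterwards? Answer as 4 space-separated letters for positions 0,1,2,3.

Answer: R R Y G

Derivation:
After move 1 (F): F=GGGG U=WWOO R=WRWR D=RRYY L=OYOY
After move 2 (U'): U=WOWO F=OYGG R=GGWR B=WRBB L=BBOY
After move 3 (F'): F=YGOG U=WOGW R=RGRR D=BYYY L=BOOW
After move 4 (U): U=GWWO F=RGOG R=WRRR B=BOBB L=YGOW
After move 5 (F): F=ORGG U=GWWG R=WROR D=RWYY L=YBOY
After move 6 (R'): R=RRWO U=GBWB F=OWGG D=RRYG B=YOWB
After move 7 (U'): U=BBGW F=YBGG R=OWWO B=RRWB L=YOOY
Query: D face = RRYG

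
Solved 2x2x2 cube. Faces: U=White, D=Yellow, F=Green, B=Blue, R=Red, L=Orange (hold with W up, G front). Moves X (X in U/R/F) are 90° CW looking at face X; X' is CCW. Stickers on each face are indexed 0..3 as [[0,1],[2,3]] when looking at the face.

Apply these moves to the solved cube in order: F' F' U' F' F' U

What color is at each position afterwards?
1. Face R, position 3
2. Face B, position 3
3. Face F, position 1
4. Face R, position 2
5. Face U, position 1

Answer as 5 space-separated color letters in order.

After move 1 (F'): F=GGGG U=WWRR R=YRYR D=OOYY L=OWOW
After move 2 (F'): F=GGGG U=WWYY R=OROR D=WWYY L=OROR
After move 3 (U'): U=WYWY F=ORGG R=GGOR B=ORBB L=BBOR
After move 4 (F'): F=RGOG U=WYGO R=WGWR D=BRYY L=BYOW
After move 5 (F'): F=GGRO U=WYWW R=RGBR D=YWYY L=BOOG
After move 6 (U): U=WWWY F=RGRO R=ORBR B=BOBB L=GGOG
Query 1: R[3] = R
Query 2: B[3] = B
Query 3: F[1] = G
Query 4: R[2] = B
Query 5: U[1] = W

Answer: R B G B W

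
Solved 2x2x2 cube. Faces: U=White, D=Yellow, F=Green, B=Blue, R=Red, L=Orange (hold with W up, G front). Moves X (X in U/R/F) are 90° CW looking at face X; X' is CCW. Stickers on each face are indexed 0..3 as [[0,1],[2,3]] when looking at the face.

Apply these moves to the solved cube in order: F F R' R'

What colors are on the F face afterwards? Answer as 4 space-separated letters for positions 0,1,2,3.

Answer: G B G B

Derivation:
After move 1 (F): F=GGGG U=WWOO R=WRWR D=RRYY L=OYOY
After move 2 (F): F=GGGG U=WWYY R=OROR D=WWYY L=OROR
After move 3 (R'): R=RROO U=WBYB F=GWGY D=WGYG B=YBWB
After move 4 (R'): R=RORO U=WWYY F=GBGB D=WWYY B=GBGB
Query: F face = GBGB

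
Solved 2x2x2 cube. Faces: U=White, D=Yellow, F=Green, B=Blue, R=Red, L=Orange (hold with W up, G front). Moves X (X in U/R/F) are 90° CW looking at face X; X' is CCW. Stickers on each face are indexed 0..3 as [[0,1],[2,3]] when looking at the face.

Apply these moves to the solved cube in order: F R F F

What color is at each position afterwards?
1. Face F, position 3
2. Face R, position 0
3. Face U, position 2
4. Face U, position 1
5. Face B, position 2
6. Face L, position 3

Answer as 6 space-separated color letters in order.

Answer: G Y B G W W

Derivation:
After move 1 (F): F=GGGG U=WWOO R=WRWR D=RRYY L=OYOY
After move 2 (R): R=WWRR U=WGOG F=GRGY D=RBYB B=OBWB
After move 3 (F): F=GGYR U=WGYY R=OWGR D=RWYB L=OROB
After move 4 (F): F=YGRG U=WGBR R=YWYR D=GOYB L=OROW
Query 1: F[3] = G
Query 2: R[0] = Y
Query 3: U[2] = B
Query 4: U[1] = G
Query 5: B[2] = W
Query 6: L[3] = W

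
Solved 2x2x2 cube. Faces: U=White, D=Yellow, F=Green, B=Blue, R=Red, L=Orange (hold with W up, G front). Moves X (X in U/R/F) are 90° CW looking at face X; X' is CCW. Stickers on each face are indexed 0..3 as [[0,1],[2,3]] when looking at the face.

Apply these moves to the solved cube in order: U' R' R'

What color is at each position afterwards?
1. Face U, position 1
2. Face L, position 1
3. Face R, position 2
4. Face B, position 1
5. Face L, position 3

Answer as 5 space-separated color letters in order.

Answer: Y B G R O

Derivation:
After move 1 (U'): U=WWWW F=OOGG R=GGRR B=RRBB L=BBOO
After move 2 (R'): R=GRGR U=WBWR F=OWGW D=YOYG B=YRYB
After move 3 (R'): R=RRGG U=WYWY F=OBGR D=YWYW B=GROB
Query 1: U[1] = Y
Query 2: L[1] = B
Query 3: R[2] = G
Query 4: B[1] = R
Query 5: L[3] = O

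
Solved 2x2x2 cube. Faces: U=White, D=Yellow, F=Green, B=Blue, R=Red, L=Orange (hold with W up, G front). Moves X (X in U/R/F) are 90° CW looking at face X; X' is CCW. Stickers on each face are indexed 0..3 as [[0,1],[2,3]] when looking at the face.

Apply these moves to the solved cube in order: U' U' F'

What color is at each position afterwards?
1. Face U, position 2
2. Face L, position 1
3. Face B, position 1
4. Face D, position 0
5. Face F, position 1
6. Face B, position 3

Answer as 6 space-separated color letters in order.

After move 1 (U'): U=WWWW F=OOGG R=GGRR B=RRBB L=BBOO
After move 2 (U'): U=WWWW F=BBGG R=OORR B=GGBB L=RROO
After move 3 (F'): F=BGBG U=WWOR R=YOYR D=ROYY L=RWOW
Query 1: U[2] = O
Query 2: L[1] = W
Query 3: B[1] = G
Query 4: D[0] = R
Query 5: F[1] = G
Query 6: B[3] = B

Answer: O W G R G B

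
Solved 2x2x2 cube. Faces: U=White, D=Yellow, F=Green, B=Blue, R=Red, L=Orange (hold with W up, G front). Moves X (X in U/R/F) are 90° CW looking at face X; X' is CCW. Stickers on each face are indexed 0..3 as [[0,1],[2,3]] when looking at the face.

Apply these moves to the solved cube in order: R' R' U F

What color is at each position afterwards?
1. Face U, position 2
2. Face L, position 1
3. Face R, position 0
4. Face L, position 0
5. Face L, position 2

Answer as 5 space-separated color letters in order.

Answer: O Y Y G O

Derivation:
After move 1 (R'): R=RRRR U=WBWB F=GWGW D=YGYG B=YBYB
After move 2 (R'): R=RRRR U=WYWY F=GBGB D=YWYW B=GBGB
After move 3 (U): U=WWYY F=RRGB R=GBRR B=OOGB L=GBOO
After move 4 (F): F=GRBR U=WWOB R=YBYR D=RGYW L=GYOW
Query 1: U[2] = O
Query 2: L[1] = Y
Query 3: R[0] = Y
Query 4: L[0] = G
Query 5: L[2] = O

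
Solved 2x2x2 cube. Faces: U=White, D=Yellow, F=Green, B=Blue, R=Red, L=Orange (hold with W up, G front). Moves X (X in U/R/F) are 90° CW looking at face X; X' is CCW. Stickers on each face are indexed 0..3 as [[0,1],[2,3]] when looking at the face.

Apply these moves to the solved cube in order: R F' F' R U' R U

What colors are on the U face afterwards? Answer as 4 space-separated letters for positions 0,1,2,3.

Answer: W G B R

Derivation:
After move 1 (R): R=RRRR U=WGWG F=GYGY D=YBYB B=WBWB
After move 2 (F'): F=YYGG U=WGRR R=BRYR D=OOYB L=OGOW
After move 3 (F'): F=YGYG U=WGBY R=OROR D=GWYB L=OROR
After move 4 (R): R=OORR U=WGBG F=YWYB D=GWYW B=YBGB
After move 5 (U'): U=GGWB F=ORYB R=YWRR B=OOGB L=YBOR
After move 6 (R): R=RYRW U=GRWB F=OWYW D=GGYO B=BOGB
After move 7 (U): U=WGBR F=RYYW R=BORW B=YBGB L=OWOR
Query: U face = WGBR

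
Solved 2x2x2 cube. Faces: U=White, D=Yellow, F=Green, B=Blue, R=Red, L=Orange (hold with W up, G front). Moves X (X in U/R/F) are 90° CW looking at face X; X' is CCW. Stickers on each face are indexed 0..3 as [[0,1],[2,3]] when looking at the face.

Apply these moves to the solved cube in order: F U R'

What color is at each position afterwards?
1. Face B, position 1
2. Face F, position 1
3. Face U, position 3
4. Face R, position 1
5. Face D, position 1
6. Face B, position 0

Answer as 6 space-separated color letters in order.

After move 1 (F): F=GGGG U=WWOO R=WRWR D=RRYY L=OYOY
After move 2 (U): U=OWOW F=WRGG R=BBWR B=OYBB L=GGOY
After move 3 (R'): R=BRBW U=OBOO F=WWGW D=RRYG B=YYRB
Query 1: B[1] = Y
Query 2: F[1] = W
Query 3: U[3] = O
Query 4: R[1] = R
Query 5: D[1] = R
Query 6: B[0] = Y

Answer: Y W O R R Y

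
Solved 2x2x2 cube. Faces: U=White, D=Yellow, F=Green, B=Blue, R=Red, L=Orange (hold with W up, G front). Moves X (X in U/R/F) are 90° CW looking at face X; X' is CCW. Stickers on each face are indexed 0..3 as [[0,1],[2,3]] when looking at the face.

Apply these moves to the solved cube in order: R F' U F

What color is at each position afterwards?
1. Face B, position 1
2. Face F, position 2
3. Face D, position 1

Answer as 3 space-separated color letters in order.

After move 1 (R): R=RRRR U=WGWG F=GYGY D=YBYB B=WBWB
After move 2 (F'): F=YYGG U=WGRR R=BRYR D=OOYB L=OGOW
After move 3 (U): U=RWRG F=BRGG R=WBYR B=OGWB L=YYOW
After move 4 (F): F=GBGR U=RWWY R=RBGR D=YWYB L=YOOO
Query 1: B[1] = G
Query 2: F[2] = G
Query 3: D[1] = W

Answer: G G W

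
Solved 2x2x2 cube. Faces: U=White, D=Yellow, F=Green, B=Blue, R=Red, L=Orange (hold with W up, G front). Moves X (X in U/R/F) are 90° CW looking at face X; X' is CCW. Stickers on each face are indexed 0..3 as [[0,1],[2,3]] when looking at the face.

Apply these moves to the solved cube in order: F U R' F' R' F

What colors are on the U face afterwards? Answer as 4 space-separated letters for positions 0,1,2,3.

After move 1 (F): F=GGGG U=WWOO R=WRWR D=RRYY L=OYOY
After move 2 (U): U=OWOW F=WRGG R=BBWR B=OYBB L=GGOY
After move 3 (R'): R=BRBW U=OBOO F=WWGW D=RRYG B=YYRB
After move 4 (F'): F=WWWG U=OBBB R=RRRW D=GYYG L=GOOO
After move 5 (R'): R=RWRR U=ORBY F=WBWB D=GWYG B=GYYB
After move 6 (F): F=WWBB U=OROO R=BWYR D=RRYG L=GGOW
Query: U face = OROO

Answer: O R O O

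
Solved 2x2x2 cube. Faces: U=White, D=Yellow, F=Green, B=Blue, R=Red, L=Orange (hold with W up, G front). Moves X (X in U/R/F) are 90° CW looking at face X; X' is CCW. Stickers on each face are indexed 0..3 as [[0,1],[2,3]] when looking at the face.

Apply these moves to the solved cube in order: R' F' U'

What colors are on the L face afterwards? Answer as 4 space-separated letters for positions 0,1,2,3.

After move 1 (R'): R=RRRR U=WBWB F=GWGW D=YGYG B=YBYB
After move 2 (F'): F=WWGG U=WBRR R=GRYR D=OOYG L=OBOW
After move 3 (U'): U=BRWR F=OBGG R=WWYR B=GRYB L=YBOW
Query: L face = YBOW

Answer: Y B O W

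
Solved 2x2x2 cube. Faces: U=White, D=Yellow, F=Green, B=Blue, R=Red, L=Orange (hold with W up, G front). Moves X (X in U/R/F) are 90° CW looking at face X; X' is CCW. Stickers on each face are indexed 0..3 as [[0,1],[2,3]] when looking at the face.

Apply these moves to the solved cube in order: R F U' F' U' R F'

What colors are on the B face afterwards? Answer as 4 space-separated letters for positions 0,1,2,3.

After move 1 (R): R=RRRR U=WGWG F=GYGY D=YBYB B=WBWB
After move 2 (F): F=GGYY U=WGOO R=WRGR D=RRYB L=OYOB
After move 3 (U'): U=GOWO F=OYYY R=GGGR B=WRWB L=WBOB
After move 4 (F'): F=YYOY U=GOGG R=RGRR D=BBYB L=WOOW
After move 5 (U'): U=OGGG F=WOOY R=YYRR B=RGWB L=WROW
After move 6 (R): R=RYRY U=OOGY F=WBOB D=BWYR B=GGGB
After move 7 (F'): F=BBWO U=OORR R=WYBY D=RWYR L=WYOG
Query: B face = GGGB

Answer: G G G B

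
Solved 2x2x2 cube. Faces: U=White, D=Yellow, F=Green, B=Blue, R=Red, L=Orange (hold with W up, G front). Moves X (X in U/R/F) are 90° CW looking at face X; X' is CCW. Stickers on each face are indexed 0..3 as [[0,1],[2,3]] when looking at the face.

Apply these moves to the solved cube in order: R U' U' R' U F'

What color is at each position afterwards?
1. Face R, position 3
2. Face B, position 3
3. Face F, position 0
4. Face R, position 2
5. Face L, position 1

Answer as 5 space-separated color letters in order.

Answer: R B R Y W

Derivation:
After move 1 (R): R=RRRR U=WGWG F=GYGY D=YBYB B=WBWB
After move 2 (U'): U=GGWW F=OOGY R=GYRR B=RRWB L=WBOO
After move 3 (U'): U=GWGW F=WBGY R=OORR B=GYWB L=RROO
After move 4 (R'): R=OROR U=GWGG F=WWGW D=YBYY B=BYBB
After move 5 (U): U=GGGW F=ORGW R=BYOR B=RRBB L=WWOO
After move 6 (F'): F=RWOG U=GGBO R=BYYR D=WOYY L=WWOG
Query 1: R[3] = R
Query 2: B[3] = B
Query 3: F[0] = R
Query 4: R[2] = Y
Query 5: L[1] = W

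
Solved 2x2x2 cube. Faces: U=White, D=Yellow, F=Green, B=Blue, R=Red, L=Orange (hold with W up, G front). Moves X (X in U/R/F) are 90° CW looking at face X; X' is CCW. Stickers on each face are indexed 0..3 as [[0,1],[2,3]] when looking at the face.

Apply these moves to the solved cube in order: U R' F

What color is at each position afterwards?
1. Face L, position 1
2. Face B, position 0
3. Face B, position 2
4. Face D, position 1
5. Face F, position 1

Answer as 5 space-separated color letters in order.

Answer: Y Y Y B R

Derivation:
After move 1 (U): U=WWWW F=RRGG R=BBRR B=OOBB L=GGOO
After move 2 (R'): R=BRBR U=WBWO F=RWGW D=YRYG B=YOYB
After move 3 (F): F=GRWW U=WBOG R=WROR D=BBYG L=GYOR
Query 1: L[1] = Y
Query 2: B[0] = Y
Query 3: B[2] = Y
Query 4: D[1] = B
Query 5: F[1] = R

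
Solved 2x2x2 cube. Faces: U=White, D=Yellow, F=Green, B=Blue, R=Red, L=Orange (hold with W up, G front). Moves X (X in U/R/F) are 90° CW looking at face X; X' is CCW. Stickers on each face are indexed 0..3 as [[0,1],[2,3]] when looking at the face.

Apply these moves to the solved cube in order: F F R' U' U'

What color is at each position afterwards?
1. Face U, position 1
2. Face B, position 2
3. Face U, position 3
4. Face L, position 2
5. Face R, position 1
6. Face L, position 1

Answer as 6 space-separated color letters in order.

Answer: Y W W O R R

Derivation:
After move 1 (F): F=GGGG U=WWOO R=WRWR D=RRYY L=OYOY
After move 2 (F): F=GGGG U=WWYY R=OROR D=WWYY L=OROR
After move 3 (R'): R=RROO U=WBYB F=GWGY D=WGYG B=YBWB
After move 4 (U'): U=BBWY F=ORGY R=GWOO B=RRWB L=YBOR
After move 5 (U'): U=BYBW F=YBGY R=OROO B=GWWB L=RROR
Query 1: U[1] = Y
Query 2: B[2] = W
Query 3: U[3] = W
Query 4: L[2] = O
Query 5: R[1] = R
Query 6: L[1] = R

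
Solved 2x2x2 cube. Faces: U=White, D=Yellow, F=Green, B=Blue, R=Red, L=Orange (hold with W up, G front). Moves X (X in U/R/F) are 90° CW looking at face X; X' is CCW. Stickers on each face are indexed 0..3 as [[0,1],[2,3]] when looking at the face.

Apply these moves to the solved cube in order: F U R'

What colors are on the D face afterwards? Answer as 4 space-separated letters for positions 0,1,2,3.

After move 1 (F): F=GGGG U=WWOO R=WRWR D=RRYY L=OYOY
After move 2 (U): U=OWOW F=WRGG R=BBWR B=OYBB L=GGOY
After move 3 (R'): R=BRBW U=OBOO F=WWGW D=RRYG B=YYRB
Query: D face = RRYG

Answer: R R Y G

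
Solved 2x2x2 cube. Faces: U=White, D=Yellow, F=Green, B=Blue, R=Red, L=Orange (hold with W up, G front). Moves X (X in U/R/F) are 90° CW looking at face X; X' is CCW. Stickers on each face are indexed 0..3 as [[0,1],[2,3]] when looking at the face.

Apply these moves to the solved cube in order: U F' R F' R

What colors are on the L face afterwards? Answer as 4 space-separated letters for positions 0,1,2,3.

After move 1 (U): U=WWWW F=RRGG R=BBRR B=OOBB L=GGOO
After move 2 (F'): F=RGRG U=WWBR R=YBYR D=GOYY L=GWOW
After move 3 (R): R=YYRB U=WGBG F=RORY D=GBYO B=ROWB
After move 4 (F'): F=OYRR U=WGYR R=BYGB D=WWYO L=GGOB
After move 5 (R): R=GBBY U=WYYR F=OWRO D=WWYR B=ROGB
Query: L face = GGOB

Answer: G G O B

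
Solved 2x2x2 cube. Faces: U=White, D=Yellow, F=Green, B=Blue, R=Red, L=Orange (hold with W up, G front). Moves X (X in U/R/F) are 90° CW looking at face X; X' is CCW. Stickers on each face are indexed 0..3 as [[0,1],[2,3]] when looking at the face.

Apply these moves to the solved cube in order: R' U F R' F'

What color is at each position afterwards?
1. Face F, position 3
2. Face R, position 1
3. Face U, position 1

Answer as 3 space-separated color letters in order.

After move 1 (R'): R=RRRR U=WBWB F=GWGW D=YGYG B=YBYB
After move 2 (U): U=WWBB F=RRGW R=YBRR B=OOYB L=GWOO
After move 3 (F): F=GRWR U=WWOW R=BBBR D=RYYG L=GYOG
After move 4 (R'): R=BRBB U=WYOO F=GWWW D=RRYR B=GOYB
After move 5 (F'): F=WWGW U=WYBB R=RRRB D=YGYR L=GOOO
Query 1: F[3] = W
Query 2: R[1] = R
Query 3: U[1] = Y

Answer: W R Y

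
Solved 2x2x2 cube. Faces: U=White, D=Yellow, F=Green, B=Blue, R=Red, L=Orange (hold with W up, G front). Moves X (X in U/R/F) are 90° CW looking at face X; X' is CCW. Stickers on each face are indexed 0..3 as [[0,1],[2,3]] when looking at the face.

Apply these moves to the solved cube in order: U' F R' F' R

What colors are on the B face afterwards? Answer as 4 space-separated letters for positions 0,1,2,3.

Answer: W R B B

Derivation:
After move 1 (U'): U=WWWW F=OOGG R=GGRR B=RRBB L=BBOO
After move 2 (F): F=GOGO U=WWOB R=WGWR D=RGYY L=BYOY
After move 3 (R'): R=GRWW U=WBOR F=GWGB D=ROYO B=YRGB
After move 4 (F'): F=WBGG U=WBGW R=ORRW D=YYYO L=BROO
After move 5 (R): R=ROWR U=WBGG F=WYGO D=YGYY B=WRBB
Query: B face = WRBB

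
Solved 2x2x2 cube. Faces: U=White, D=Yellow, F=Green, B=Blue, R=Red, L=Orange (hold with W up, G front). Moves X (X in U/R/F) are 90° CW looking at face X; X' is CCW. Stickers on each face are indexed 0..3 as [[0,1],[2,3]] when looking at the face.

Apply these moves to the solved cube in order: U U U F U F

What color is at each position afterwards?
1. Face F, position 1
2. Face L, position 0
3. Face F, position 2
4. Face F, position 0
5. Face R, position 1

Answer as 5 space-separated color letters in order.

After move 1 (U): U=WWWW F=RRGG R=BBRR B=OOBB L=GGOO
After move 2 (U): U=WWWW F=BBGG R=OORR B=GGBB L=RROO
After move 3 (U): U=WWWW F=OOGG R=GGRR B=RRBB L=BBOO
After move 4 (F): F=GOGO U=WWOB R=WGWR D=RGYY L=BYOY
After move 5 (U): U=OWBW F=WGGO R=RRWR B=BYBB L=GOOY
After move 6 (F): F=GWOG U=OWYO R=BRWR D=WRYY L=GROG
Query 1: F[1] = W
Query 2: L[0] = G
Query 3: F[2] = O
Query 4: F[0] = G
Query 5: R[1] = R

Answer: W G O G R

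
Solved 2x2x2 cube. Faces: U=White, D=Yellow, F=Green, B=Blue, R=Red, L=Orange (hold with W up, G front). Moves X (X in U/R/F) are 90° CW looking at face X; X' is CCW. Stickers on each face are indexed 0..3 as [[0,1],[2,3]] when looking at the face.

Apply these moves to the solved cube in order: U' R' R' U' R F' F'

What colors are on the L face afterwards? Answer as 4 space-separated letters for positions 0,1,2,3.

After move 1 (U'): U=WWWW F=OOGG R=GGRR B=RRBB L=BBOO
After move 2 (R'): R=GRGR U=WBWR F=OWGW D=YOYG B=YRYB
After move 3 (R'): R=RRGG U=WYWY F=OBGR D=YWYW B=GROB
After move 4 (U'): U=YYWW F=BBGR R=OBGG B=RROB L=GROO
After move 5 (R): R=GOGB U=YBWR F=BWGW D=YOYR B=WRYB
After move 6 (F'): F=WWBG U=YBGG R=OOYB D=ROYR L=GROW
After move 7 (F'): F=WGWB U=YBOY R=OORB D=RWYR L=GGOG
Query: L face = GGOG

Answer: G G O G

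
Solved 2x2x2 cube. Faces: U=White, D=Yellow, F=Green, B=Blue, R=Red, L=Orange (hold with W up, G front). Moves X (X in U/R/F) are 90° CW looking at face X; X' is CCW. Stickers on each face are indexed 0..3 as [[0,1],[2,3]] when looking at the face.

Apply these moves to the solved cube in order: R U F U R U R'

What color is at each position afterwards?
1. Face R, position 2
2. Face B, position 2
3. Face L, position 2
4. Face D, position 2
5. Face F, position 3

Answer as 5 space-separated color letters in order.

Answer: W W O Y B

Derivation:
After move 1 (R): R=RRRR U=WGWG F=GYGY D=YBYB B=WBWB
After move 2 (U): U=WWGG F=RRGY R=WBRR B=OOWB L=GYOO
After move 3 (F): F=GRYR U=WWOY R=GBGR D=RWYB L=GYOB
After move 4 (U): U=OWYW F=GBYR R=OOGR B=GYWB L=GROB
After move 5 (R): R=GORO U=OBYR F=GWYB D=RWYG B=WYWB
After move 6 (U): U=YORB F=GOYB R=WYRO B=GRWB L=GWOB
After move 7 (R'): R=YOWR U=YWRG F=GOYB D=ROYB B=GRWB
Query 1: R[2] = W
Query 2: B[2] = W
Query 3: L[2] = O
Query 4: D[2] = Y
Query 5: F[3] = B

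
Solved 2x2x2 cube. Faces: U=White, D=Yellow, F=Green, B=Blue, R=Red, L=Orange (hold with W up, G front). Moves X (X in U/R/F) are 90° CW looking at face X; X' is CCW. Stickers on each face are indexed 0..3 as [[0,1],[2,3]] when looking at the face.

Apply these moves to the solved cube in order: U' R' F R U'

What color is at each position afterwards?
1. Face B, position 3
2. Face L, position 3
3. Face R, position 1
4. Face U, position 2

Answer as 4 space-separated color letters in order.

After move 1 (U'): U=WWWW F=OOGG R=GGRR B=RRBB L=BBOO
After move 2 (R'): R=GRGR U=WBWR F=OWGW D=YOYG B=YRYB
After move 3 (F): F=GOWW U=WBOB R=WRRR D=GGYG L=BYOO
After move 4 (R): R=RWRR U=WOOW F=GGWG D=GYYY B=BRBB
After move 5 (U'): U=OWWO F=BYWG R=GGRR B=RWBB L=BROO
Query 1: B[3] = B
Query 2: L[3] = O
Query 3: R[1] = G
Query 4: U[2] = W

Answer: B O G W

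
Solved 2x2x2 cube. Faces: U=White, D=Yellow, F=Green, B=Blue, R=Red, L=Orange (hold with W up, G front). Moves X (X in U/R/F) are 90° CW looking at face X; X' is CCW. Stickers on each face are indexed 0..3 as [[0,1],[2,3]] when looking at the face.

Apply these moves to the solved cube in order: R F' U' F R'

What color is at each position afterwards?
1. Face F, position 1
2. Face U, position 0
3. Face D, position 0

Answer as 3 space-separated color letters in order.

After move 1 (R): R=RRRR U=WGWG F=GYGY D=YBYB B=WBWB
After move 2 (F'): F=YYGG U=WGRR R=BRYR D=OOYB L=OGOW
After move 3 (U'): U=GRWR F=OGGG R=YYYR B=BRWB L=WBOW
After move 4 (F): F=GOGG U=GRWB R=WYRR D=YYYB L=WOOO
After move 5 (R'): R=YRWR U=GWWB F=GRGB D=YOYG B=BRYB
Query 1: F[1] = R
Query 2: U[0] = G
Query 3: D[0] = Y

Answer: R G Y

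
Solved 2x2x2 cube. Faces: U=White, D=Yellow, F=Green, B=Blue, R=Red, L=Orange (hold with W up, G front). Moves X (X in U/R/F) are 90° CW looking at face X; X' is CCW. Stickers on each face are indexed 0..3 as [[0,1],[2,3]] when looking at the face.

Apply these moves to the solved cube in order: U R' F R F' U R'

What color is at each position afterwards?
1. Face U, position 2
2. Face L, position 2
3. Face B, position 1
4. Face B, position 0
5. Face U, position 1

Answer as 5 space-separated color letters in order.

Answer: R O W Y B

Derivation:
After move 1 (U): U=WWWW F=RRGG R=BBRR B=OOBB L=GGOO
After move 2 (R'): R=BRBR U=WBWO F=RWGW D=YRYG B=YOYB
After move 3 (F): F=GRWW U=WBOG R=WROR D=BBYG L=GYOR
After move 4 (R): R=OWRR U=WROW F=GBWG D=BYYY B=GOBB
After move 5 (F'): F=BGGW U=WROR R=YWBR D=YRYY L=GWOO
After move 6 (U): U=OWRR F=YWGW R=GOBR B=GWBB L=BGOO
After move 7 (R'): R=ORGB U=OBRG F=YWGR D=YWYW B=YWRB
Query 1: U[2] = R
Query 2: L[2] = O
Query 3: B[1] = W
Query 4: B[0] = Y
Query 5: U[1] = B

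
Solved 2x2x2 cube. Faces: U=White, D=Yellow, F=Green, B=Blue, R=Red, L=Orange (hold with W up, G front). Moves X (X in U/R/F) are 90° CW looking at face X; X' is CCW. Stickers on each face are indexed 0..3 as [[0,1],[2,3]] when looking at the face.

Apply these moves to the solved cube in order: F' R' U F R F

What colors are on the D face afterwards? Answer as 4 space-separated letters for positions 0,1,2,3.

Answer: Y B Y O

Derivation:
After move 1 (F'): F=GGGG U=WWRR R=YRYR D=OOYY L=OWOW
After move 2 (R'): R=RRYY U=WBRB F=GWGR D=OGYG B=YBOB
After move 3 (U): U=RWBB F=RRGR R=YBYY B=OWOB L=GWOW
After move 4 (F): F=GRRR U=RWWW R=BBBY D=YYYG L=GOOG
After move 5 (R): R=BBYB U=RRWR F=GYRG D=YOYO B=WWWB
After move 6 (F): F=RGGY U=RRGO R=WBRB D=YBYO L=GYOO
Query: D face = YBYO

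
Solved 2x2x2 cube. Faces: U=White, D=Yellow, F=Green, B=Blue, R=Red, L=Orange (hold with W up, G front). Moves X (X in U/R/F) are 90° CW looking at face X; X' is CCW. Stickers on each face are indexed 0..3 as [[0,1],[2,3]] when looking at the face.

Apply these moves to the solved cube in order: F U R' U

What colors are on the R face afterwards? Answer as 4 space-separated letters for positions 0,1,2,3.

Answer: Y Y B W

Derivation:
After move 1 (F): F=GGGG U=WWOO R=WRWR D=RRYY L=OYOY
After move 2 (U): U=OWOW F=WRGG R=BBWR B=OYBB L=GGOY
After move 3 (R'): R=BRBW U=OBOO F=WWGW D=RRYG B=YYRB
After move 4 (U): U=OOOB F=BRGW R=YYBW B=GGRB L=WWOY
Query: R face = YYBW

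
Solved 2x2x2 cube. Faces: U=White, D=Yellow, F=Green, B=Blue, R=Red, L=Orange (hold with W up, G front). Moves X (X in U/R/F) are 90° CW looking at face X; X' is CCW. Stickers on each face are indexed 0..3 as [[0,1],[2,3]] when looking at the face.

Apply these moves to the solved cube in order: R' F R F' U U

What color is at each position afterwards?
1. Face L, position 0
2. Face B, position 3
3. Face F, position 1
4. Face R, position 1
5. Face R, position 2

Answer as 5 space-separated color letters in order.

After move 1 (R'): R=RRRR U=WBWB F=GWGW D=YGYG B=YBYB
After move 2 (F): F=GGWW U=WBOO R=WRBR D=RRYG L=OYOG
After move 3 (R): R=BWRR U=WGOW F=GRWG D=RYYY B=OBBB
After move 4 (F'): F=RGGW U=WGBR R=YWRR D=YGYY L=OWOO
After move 5 (U): U=BWRG F=YWGW R=OBRR B=OWBB L=RGOO
After move 6 (U): U=RBGW F=OBGW R=OWRR B=RGBB L=YWOO
Query 1: L[0] = Y
Query 2: B[3] = B
Query 3: F[1] = B
Query 4: R[1] = W
Query 5: R[2] = R

Answer: Y B B W R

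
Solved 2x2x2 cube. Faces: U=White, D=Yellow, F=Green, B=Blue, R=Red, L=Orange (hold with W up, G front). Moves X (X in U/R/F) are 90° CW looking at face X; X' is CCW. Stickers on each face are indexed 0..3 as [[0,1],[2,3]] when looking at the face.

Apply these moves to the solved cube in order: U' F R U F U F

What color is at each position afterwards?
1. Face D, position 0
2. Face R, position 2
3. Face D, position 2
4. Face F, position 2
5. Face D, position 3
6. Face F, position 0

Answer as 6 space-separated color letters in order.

After move 1 (U'): U=WWWW F=OOGG R=GGRR B=RRBB L=BBOO
After move 2 (F): F=GOGO U=WWOB R=WGWR D=RGYY L=BYOY
After move 3 (R): R=WWRG U=WOOO F=GGGY D=RBYR B=BRWB
After move 4 (U): U=OWOO F=WWGY R=BRRG B=BYWB L=GGOY
After move 5 (F): F=GWYW U=OWYG R=OROG D=RBYR L=GROB
After move 6 (U): U=YOGW F=ORYW R=BYOG B=GRWB L=GWOB
After move 7 (F): F=YOWR U=YOBW R=GYWG D=OBYR L=GROB
Query 1: D[0] = O
Query 2: R[2] = W
Query 3: D[2] = Y
Query 4: F[2] = W
Query 5: D[3] = R
Query 6: F[0] = Y

Answer: O W Y W R Y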